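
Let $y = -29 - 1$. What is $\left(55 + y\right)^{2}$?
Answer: $625$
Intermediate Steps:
$y = -30$ ($y = -29 - 1 = -30$)
$\left(55 + y\right)^{2} = \left(55 - 30\right)^{2} = 25^{2} = 625$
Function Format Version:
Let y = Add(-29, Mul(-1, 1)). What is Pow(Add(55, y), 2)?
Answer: 625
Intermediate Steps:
y = -30 (y = Add(-29, -1) = -30)
Pow(Add(55, y), 2) = Pow(Add(55, -30), 2) = Pow(25, 2) = 625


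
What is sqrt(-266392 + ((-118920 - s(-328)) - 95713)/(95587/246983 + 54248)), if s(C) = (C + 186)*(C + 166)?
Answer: I*sqrt(47822921361365728224468713)/13398429371 ≈ 516.14*I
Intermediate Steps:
s(C) = (166 + C)*(186 + C) (s(C) = (186 + C)*(166 + C) = (166 + C)*(186 + C))
sqrt(-266392 + ((-118920 - s(-328)) - 95713)/(95587/246983 + 54248)) = sqrt(-266392 + ((-118920 - (30876 + (-328)**2 + 352*(-328))) - 95713)/(95587/246983 + 54248)) = sqrt(-266392 + ((-118920 - (30876 + 107584 - 115456)) - 95713)/(95587*(1/246983) + 54248)) = sqrt(-266392 + ((-118920 - 1*23004) - 95713)/(95587/246983 + 54248)) = sqrt(-266392 + ((-118920 - 23004) - 95713)/(13398429371/246983)) = sqrt(-266392 + (-141924 - 95713)*(246983/13398429371)) = sqrt(-266392 - 237637*246983/13398429371) = sqrt(-266392 - 58692299171/13398429371) = sqrt(-3569293089298603/13398429371) = I*sqrt(47822921361365728224468713)/13398429371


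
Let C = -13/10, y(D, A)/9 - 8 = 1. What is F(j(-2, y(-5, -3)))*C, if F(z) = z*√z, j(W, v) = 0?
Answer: 0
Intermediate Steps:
y(D, A) = 81 (y(D, A) = 72 + 9*1 = 72 + 9 = 81)
C = -13/10 (C = -13*⅒ = -13/10 ≈ -1.3000)
F(z) = z^(3/2)
F(j(-2, y(-5, -3)))*C = 0^(3/2)*(-13/10) = 0*(-13/10) = 0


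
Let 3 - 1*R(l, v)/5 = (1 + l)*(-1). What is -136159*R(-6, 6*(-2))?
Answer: 1361590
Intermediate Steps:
R(l, v) = 20 + 5*l (R(l, v) = 15 - 5*(1 + l)*(-1) = 15 - 5*(-1 - l) = 15 + (5 + 5*l) = 20 + 5*l)
-136159*R(-6, 6*(-2)) = -136159*(20 + 5*(-6)) = -136159*(20 - 30) = -136159*(-10) = 1361590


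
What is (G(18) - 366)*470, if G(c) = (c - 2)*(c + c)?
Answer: 98700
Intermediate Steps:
G(c) = 2*c*(-2 + c) (G(c) = (-2 + c)*(2*c) = 2*c*(-2 + c))
(G(18) - 366)*470 = (2*18*(-2 + 18) - 366)*470 = (2*18*16 - 366)*470 = (576 - 366)*470 = 210*470 = 98700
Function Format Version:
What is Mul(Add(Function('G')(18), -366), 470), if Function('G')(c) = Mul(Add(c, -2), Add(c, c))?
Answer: 98700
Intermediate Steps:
Function('G')(c) = Mul(2, c, Add(-2, c)) (Function('G')(c) = Mul(Add(-2, c), Mul(2, c)) = Mul(2, c, Add(-2, c)))
Mul(Add(Function('G')(18), -366), 470) = Mul(Add(Mul(2, 18, Add(-2, 18)), -366), 470) = Mul(Add(Mul(2, 18, 16), -366), 470) = Mul(Add(576, -366), 470) = Mul(210, 470) = 98700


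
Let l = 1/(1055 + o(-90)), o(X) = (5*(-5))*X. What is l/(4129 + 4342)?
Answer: 1/27996655 ≈ 3.5719e-8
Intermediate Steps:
o(X) = -25*X
l = 1/3305 (l = 1/(1055 - 25*(-90)) = 1/(1055 + 2250) = 1/3305 ≈ 0.00030257)
l/(4129 + 4342) = 1/(3305*(4129 + 4342)) = (1/3305)/8471 = (1/3305)*(1/8471) = 1/27996655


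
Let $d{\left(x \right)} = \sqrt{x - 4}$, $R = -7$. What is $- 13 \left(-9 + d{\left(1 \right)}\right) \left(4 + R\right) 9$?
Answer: $-3159 + 351 i \sqrt{3} \approx -3159.0 + 607.95 i$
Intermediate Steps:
$d{\left(x \right)} = \sqrt{-4 + x}$
$- 13 \left(-9 + d{\left(1 \right)}\right) \left(4 + R\right) 9 = - 13 \left(-9 + \sqrt{-4 + 1}\right) \left(4 - 7\right) 9 = - 13 \left(-9 + \sqrt{-3}\right) \left(-3\right) 9 = - 13 \left(-9 + i \sqrt{3}\right) \left(-3\right) 9 = - 13 \left(27 - 3 i \sqrt{3}\right) 9 = \left(-351 + 39 i \sqrt{3}\right) 9 = -3159 + 351 i \sqrt{3}$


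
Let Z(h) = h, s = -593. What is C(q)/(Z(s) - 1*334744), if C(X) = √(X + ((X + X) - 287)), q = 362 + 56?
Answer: -√967/335337 ≈ -9.2732e-5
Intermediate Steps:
q = 418
C(X) = √(-287 + 3*X) (C(X) = √(X + (2*X - 287)) = √(X + (-287 + 2*X)) = √(-287 + 3*X))
C(q)/(Z(s) - 1*334744) = √(-287 + 3*418)/(-593 - 1*334744) = √(-287 + 1254)/(-593 - 334744) = √967/(-335337) = √967*(-1/335337) = -√967/335337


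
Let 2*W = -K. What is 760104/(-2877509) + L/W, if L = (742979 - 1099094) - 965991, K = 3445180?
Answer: 1247512182297/2478384114155 ≈ 0.50336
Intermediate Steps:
W = -1722590 (W = (-1*3445180)/2 = (1/2)*(-3445180) = -1722590)
L = -1322106 (L = -356115 - 965991 = -1322106)
760104/(-2877509) + L/W = 760104/(-2877509) - 1322106/(-1722590) = 760104*(-1/2877509) - 1322106*(-1/1722590) = -760104/2877509 + 661053/861295 = 1247512182297/2478384114155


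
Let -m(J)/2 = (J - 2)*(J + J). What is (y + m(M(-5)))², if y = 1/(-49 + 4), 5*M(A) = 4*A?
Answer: 18671041/2025 ≈ 9220.3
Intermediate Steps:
M(A) = 4*A/5 (M(A) = (4*A)/5 = 4*A/5)
y = -1/45 (y = 1/(-45) = -1/45 ≈ -0.022222)
m(J) = -4*J*(-2 + J) (m(J) = -2*(J - 2)*(J + J) = -2*(-2 + J)*2*J = -4*J*(-2 + J))
(y + m(M(-5)))² = (-1/45 + 4*((⅘)*(-5))*(2 - 4*(-5)/5))² = (-1/45 + 4*(-4)*(2 - 1*(-4)))² = (-1/45 + 4*(-4)*(2 + 4))² = (-1/45 + 4*(-4)*6)² = (-1/45 - 96)² = (-4321/45)² = 18671041/2025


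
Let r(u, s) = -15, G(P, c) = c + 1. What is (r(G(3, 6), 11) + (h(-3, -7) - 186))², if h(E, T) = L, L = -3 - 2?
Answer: 42436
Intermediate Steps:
G(P, c) = 1 + c
L = -5
h(E, T) = -5
(r(G(3, 6), 11) + (h(-3, -7) - 186))² = (-15 + (-5 - 186))² = (-15 - 191)² = (-206)² = 42436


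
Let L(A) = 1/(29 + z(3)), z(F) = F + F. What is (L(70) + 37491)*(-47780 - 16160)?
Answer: -16780234568/7 ≈ -2.3972e+9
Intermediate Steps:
z(F) = 2*F
L(A) = 1/35 (L(A) = 1/(29 + 2*3) = 1/(29 + 6) = 1/35)
(L(70) + 37491)*(-47780 - 16160) = (1/35 + 37491)*(-47780 - 16160) = (1312186/35)*(-63940) = -16780234568/7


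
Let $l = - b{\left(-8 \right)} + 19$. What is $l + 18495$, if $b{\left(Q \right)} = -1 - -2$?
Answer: $18513$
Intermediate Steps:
$b{\left(Q \right)} = 1$ ($b{\left(Q \right)} = -1 + 2 = 1$)
$l = 18$ ($l = \left(-1\right) 1 + 19 = -1 + 19 = 18$)
$l + 18495 = 18 + 18495 = 18513$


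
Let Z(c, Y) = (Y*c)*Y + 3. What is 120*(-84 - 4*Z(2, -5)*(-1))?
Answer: 15360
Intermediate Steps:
Z(c, Y) = 3 + c*Y**2 (Z(c, Y) = c*Y**2 + 3 = 3 + c*Y**2)
120*(-84 - 4*Z(2, -5)*(-1)) = 120*(-84 - 4*(3 + 2*(-5)**2)*(-1)) = 120*(-84 - 4*(3 + 2*25)*(-1)) = 120*(-84 - 4*(3 + 50)*(-1)) = 120*(-84 - 4*53*(-1)) = 120*(-84 - 212*(-1)) = 120*(-84 + 212) = 120*128 = 15360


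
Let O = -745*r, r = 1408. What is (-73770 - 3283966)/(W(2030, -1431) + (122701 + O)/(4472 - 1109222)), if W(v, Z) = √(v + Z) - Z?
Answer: -651967689807867846000/277937172284459509 + 455336073346500000*√599/277937172284459509 ≈ -2305.6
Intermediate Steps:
O = -1048960 (O = -745*1408 = -1048960)
W(v, Z) = √(Z + v) - Z
(-73770 - 3283966)/(W(2030, -1431) + (122701 + O)/(4472 - 1109222)) = (-73770 - 3283966)/((√(-1431 + 2030) - 1*(-1431)) + (122701 - 1048960)/(4472 - 1109222)) = -3357736/((√599 + 1431) - 926259/(-1104750)) = -3357736/((1431 + √599) - 926259*(-1/1104750)) = -3357736/((1431 + √599) + 308753/368250) = -3357736/(527274503/368250 + √599)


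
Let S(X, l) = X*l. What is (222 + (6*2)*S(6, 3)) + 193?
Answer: 631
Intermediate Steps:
(222 + (6*2)*S(6, 3)) + 193 = (222 + (6*2)*(6*3)) + 193 = (222 + 12*18) + 193 = (222 + 216) + 193 = 438 + 193 = 631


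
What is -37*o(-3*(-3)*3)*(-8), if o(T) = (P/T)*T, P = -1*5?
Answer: -1480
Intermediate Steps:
P = -5
o(T) = -5 (o(T) = (-5/T)*T = -5)
-37*o(-3*(-3)*3)*(-8) = -37*(-5)*(-8) = 185*(-8) = -1480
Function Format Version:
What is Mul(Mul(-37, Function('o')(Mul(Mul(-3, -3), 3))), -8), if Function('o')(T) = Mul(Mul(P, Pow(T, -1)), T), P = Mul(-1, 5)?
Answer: -1480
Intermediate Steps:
P = -5
Function('o')(T) = -5 (Function('o')(T) = Mul(Mul(-5, Pow(T, -1)), T) = -5)
Mul(Mul(-37, Function('o')(Mul(Mul(-3, -3), 3))), -8) = Mul(Mul(-37, -5), -8) = Mul(185, -8) = -1480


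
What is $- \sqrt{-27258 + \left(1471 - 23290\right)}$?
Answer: $- 3 i \sqrt{5453} \approx - 221.53 i$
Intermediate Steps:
$- \sqrt{-27258 + \left(1471 - 23290\right)} = - \sqrt{-27258 - 21819} = - \sqrt{-49077} = - 3 i \sqrt{5453}$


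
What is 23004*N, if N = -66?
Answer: -1518264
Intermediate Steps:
23004*N = 23004*(-66) = -1518264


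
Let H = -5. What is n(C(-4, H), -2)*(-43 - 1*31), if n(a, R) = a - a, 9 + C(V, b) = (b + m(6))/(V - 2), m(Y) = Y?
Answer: 0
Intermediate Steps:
C(V, b) = -9 + (6 + b)/(-2 + V) (C(V, b) = -9 + (b + 6)/(V - 2) = -9 + (6 + b)/(-2 + V))
n(a, R) = 0
n(C(-4, H), -2)*(-43 - 1*31) = 0*(-43 - 1*31) = 0*(-43 - 31) = 0*(-74) = 0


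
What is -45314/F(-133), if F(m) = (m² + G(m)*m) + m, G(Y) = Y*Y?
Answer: 45314/2335081 ≈ 0.019406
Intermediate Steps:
G(Y) = Y²
F(m) = m + m² + m³ (F(m) = (m² + m²*m) + m = (m² + m³) + m = m + m² + m³)
-45314/F(-133) = -45314*(-1/(133*(1 - 133 + (-133)²))) = -45314*(-1/(133*(1 - 133 + 17689))) = -45314/((-133*17557)) = -45314/(-2335081) = -45314*(-1/2335081) = 45314/2335081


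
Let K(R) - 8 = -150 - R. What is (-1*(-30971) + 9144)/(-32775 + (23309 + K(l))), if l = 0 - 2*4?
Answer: -8023/1920 ≈ -4.1786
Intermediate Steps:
l = -8 (l = 0 - 8 = -8)
K(R) = -142 - R (K(R) = 8 + (-150 - R) = -142 - R)
(-1*(-30971) + 9144)/(-32775 + (23309 + K(l))) = (-1*(-30971) + 9144)/(-32775 + (23309 + (-142 - 1*(-8)))) = (30971 + 9144)/(-32775 + (23309 + (-142 + 8))) = 40115/(-32775 + (23309 - 134)) = 40115/(-32775 + 23175) = 40115/(-9600) = 40115*(-1/9600) = -8023/1920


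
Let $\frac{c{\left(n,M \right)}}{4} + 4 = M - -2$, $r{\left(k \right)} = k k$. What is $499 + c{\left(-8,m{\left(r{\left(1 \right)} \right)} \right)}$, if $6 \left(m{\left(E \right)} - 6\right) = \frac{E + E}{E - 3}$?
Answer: $\frac{1543}{3} \approx 514.33$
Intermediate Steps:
$r{\left(k \right)} = k^{2}$
$m{\left(E \right)} = 6 + \frac{E}{3 \left(-3 + E\right)}$ ($m{\left(E \right)} = 6 + \frac{\left(E + E\right) \frac{1}{E - 3}}{6} = 6 + \frac{2 E \frac{1}{-3 + E}}{6} = 6 + \frac{E}{3 \left(-3 + E\right)}$)
$c{\left(n,M \right)} = -8 + 4 M$ ($c{\left(n,M \right)} = -16 + 4 \left(M - -2\right) = -16 + 4 \left(M + 2\right) = -16 + 4 \left(2 + M\right) = -16 + \left(8 + 4 M\right) = -8 + 4 M$)
$499 + c{\left(-8,m{\left(r{\left(1 \right)} \right)} \right)} = 499 - \left(8 - 4 \frac{-54 + 19 \cdot 1^{2}}{3 \left(-3 + 1^{2}\right)}\right) = 499 - \left(8 - 4 \frac{-54 + 19 \cdot 1}{3 \left(-3 + 1\right)}\right) = 499 - \left(8 - 4 \frac{-54 + 19}{3 \left(-2\right)}\right) = 499 - \left(8 - 4 \cdot \frac{1}{3} \left(- \frac{1}{2}\right) \left(-35\right)\right) = 499 + \left(-8 + 4 \cdot \frac{35}{6}\right) = 499 + \left(-8 + \frac{70}{3}\right) = 499 + \frac{46}{3} = \frac{1543}{3}$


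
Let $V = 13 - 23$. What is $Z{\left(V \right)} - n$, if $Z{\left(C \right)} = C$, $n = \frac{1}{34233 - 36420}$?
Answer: $- \frac{21869}{2187} \approx -9.9995$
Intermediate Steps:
$n = - \frac{1}{2187}$ ($n = \frac{1}{-2187} = - \frac{1}{2187} \approx -0.00045725$)
$V = -10$ ($V = 13 - 23 = -10$)
$Z{\left(V \right)} - n = -10 - - \frac{1}{2187} = -10 + \frac{1}{2187} = - \frac{21869}{2187}$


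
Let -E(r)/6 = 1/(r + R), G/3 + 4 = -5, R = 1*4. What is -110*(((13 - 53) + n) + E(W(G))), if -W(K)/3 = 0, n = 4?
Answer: 4125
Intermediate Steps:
R = 4
G = -27 (G = -12 + 3*(-5) = -12 - 15 = -27)
W(K) = 0 (W(K) = -3*0 = 0)
E(r) = -6/(4 + r) (E(r) = -6/(r + 4) = -6/(4 + r))
-110*(((13 - 53) + n) + E(W(G))) = -110*(((13 - 53) + 4) - 6/(4 + 0)) = -110*((-40 + 4) - 6/4) = -110*(-36 - 6*1/4) = -110*(-36 - 3/2) = -110*(-75/2) = 4125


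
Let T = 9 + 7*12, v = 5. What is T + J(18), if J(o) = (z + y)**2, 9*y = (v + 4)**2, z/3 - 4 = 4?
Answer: 1182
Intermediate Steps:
T = 93 (T = 9 + 84 = 93)
z = 24 (z = 12 + 3*4 = 12 + 12 = 24)
y = 9 (y = (5 + 4)**2/9 = (1/9)*9**2 = (1/9)*81 = 9)
J(o) = 1089 (J(o) = (24 + 9)**2 = 33**2 = 1089)
T + J(18) = 93 + 1089 = 1182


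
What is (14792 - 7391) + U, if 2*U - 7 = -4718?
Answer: 10091/2 ≈ 5045.5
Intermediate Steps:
U = -4711/2 (U = 7/2 + (½)*(-4718) = 7/2 - 2359 = -4711/2 ≈ -2355.5)
(14792 - 7391) + U = (14792 - 7391) - 4711/2 = 7401 - 4711/2 = 10091/2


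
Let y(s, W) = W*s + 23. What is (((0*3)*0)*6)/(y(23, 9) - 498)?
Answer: 0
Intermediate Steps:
y(s, W) = 23 + W*s
(((0*3)*0)*6)/(y(23, 9) - 498) = (((0*3)*0)*6)/((23 + 9*23) - 498) = ((0*0)*6)/((23 + 207) - 498) = (0*6)/(230 - 498) = 0/(-268) = 0*(-1/268) = 0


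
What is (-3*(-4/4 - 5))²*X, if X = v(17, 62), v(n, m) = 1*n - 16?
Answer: 324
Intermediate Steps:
v(n, m) = -16 + n (v(n, m) = n - 16 = -16 + n)
X = 1 (X = -16 + 17 = 1)
(-3*(-4/4 - 5))²*X = (-3*(-4/4 - 5))²*1 = (-3*(-4*¼ - 5))²*1 = (-3*(-1 - 5))²*1 = (-3*(-6))²*1 = 18²*1 = 324*1 = 324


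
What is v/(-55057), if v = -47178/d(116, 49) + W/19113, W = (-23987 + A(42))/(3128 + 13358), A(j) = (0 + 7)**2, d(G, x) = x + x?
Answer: 3716411185832/425033129850987 ≈ 0.0087438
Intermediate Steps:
d(G, x) = 2*x
A(j) = 49 (A(j) = 7**2 = 49)
W = -11969/8243 (W = (-23987 + 49)/(3128 + 13358) = -23938/16486 = -23938*1/16486 = -11969/8243 ≈ -1.4520)
v = -3716411185832/7719874491 (v = -47178/(2*49) - 11969/8243/19113 = -47178/98 - 11969/8243*1/19113 = -47178*1/98 - 11969/157548459 = -23589/49 - 11969/157548459 = -3716411185832/7719874491 ≈ -481.41)
v/(-55057) = -3716411185832/7719874491/(-55057) = -3716411185832/7719874491*(-1/55057) = 3716411185832/425033129850987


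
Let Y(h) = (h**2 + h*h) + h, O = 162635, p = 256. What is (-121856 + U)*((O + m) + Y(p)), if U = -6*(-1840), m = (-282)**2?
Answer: -41388335392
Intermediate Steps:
m = 79524
U = 11040
Y(h) = h + 2*h**2 (Y(h) = (h**2 + h**2) + h = 2*h**2 + h = h + 2*h**2)
(-121856 + U)*((O + m) + Y(p)) = (-121856 + 11040)*((162635 + 79524) + 256*(1 + 2*256)) = -110816*(242159 + 256*(1 + 512)) = -110816*(242159 + 256*513) = -110816*(242159 + 131328) = -110816*373487 = -41388335392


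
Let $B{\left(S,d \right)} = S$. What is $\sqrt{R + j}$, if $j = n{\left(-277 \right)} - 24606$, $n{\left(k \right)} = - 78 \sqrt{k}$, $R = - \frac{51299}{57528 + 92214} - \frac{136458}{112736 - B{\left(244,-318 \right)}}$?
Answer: $\frac{\sqrt{-12122062736125208265192 - 38424007149647770638 i \sqrt{277}}}{701865711} \approx 4.1364 - 156.92 i$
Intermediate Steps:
$R = - \frac{3275527618}{2105597133}$ ($R = - \frac{51299}{57528 + 92214} - \frac{136458}{112736 - 244} = - \frac{51299}{149742} - \frac{136458}{112736 - 244} = \left(-51299\right) \frac{1}{149742} - \frac{136458}{112492} = - \frac{51299}{149742} - \frac{68229}{56246} = - \frac{3275527618}{2105597133} \approx -1.5556$)
$j = -24606 - 78 i \sqrt{277}$ ($j = - 78 \sqrt{-277} - 24606 = - 78 i \sqrt{277} - 24606 = -24606 - 78 i \sqrt{277} \approx -24606.0 - 1298.2 i$)
$\sqrt{R + j} = \sqrt{- \frac{3275527618}{2105597133} - \left(24606 + 78 i \sqrt{277}\right)} = \sqrt{- \frac{51813598582216}{2105597133} - 78 i \sqrt{277}}$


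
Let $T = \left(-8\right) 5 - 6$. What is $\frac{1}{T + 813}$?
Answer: $\frac{1}{767} \approx 0.0013038$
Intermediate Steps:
$T = -46$ ($T = -40 - 6 = -46$)
$\frac{1}{T + 813} = \frac{1}{-46 + 813} = \frac{1}{767}$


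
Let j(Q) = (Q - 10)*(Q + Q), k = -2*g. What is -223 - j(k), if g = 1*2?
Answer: -335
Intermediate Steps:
g = 2
k = -4 (k = -2*2 = -4)
j(Q) = 2*Q*(-10 + Q) (j(Q) = (-10 + Q)*(2*Q) = 2*Q*(-10 + Q))
-223 - j(k) = -223 - 2*(-4)*(-10 - 4) = -223 - 2*(-4)*(-14) = -223 - 1*112 = -223 - 112 = -335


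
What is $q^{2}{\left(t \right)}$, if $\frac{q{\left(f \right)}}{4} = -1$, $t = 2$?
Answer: $16$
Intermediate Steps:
$q{\left(f \right)} = -4$ ($q{\left(f \right)} = 4 \left(-1\right) = -4$)
$q^{2}{\left(t \right)} = \left(-4\right)^{2} = 16$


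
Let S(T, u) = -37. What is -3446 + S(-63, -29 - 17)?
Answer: -3483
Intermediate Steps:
-3446 + S(-63, -29 - 17) = -3446 - 37 = -3483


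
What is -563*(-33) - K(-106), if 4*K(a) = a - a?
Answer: 18579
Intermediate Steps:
K(a) = 0 (K(a) = (a - a)/4 = (¼)*0 = 0)
-563*(-33) - K(-106) = -563*(-33) - 1*0 = 18579 + 0 = 18579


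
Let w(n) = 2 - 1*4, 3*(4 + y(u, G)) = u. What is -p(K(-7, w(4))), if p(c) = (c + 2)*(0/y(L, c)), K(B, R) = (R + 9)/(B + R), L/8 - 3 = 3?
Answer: 0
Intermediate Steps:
L = 48 (L = 24 + 8*3 = 24 + 24 = 48)
y(u, G) = -4 + u/3
w(n) = -2 (w(n) = 2 - 4 = -2)
K(B, R) = (9 + R)/(B + R)
p(c) = 0 (p(c) = (c + 2)*(0/(-4 + (⅓)*48)) = (2 + c)*(0/(-4 + 16)) = (2 + c)*(0/12) = (2 + c)*(0*(1/12)) = (2 + c)*0 = 0)
-p(K(-7, w(4))) = -1*0 = 0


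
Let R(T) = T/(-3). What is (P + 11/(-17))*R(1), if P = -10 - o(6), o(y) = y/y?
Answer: 66/17 ≈ 3.8824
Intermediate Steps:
o(y) = 1
P = -11 (P = -10 - 1*1 = -10 - 1 = -11)
R(T) = -T/3 (R(T) = T*(-⅓) = -T/3)
(P + 11/(-17))*R(1) = (-11 + 11/(-17))*(-⅓*1) = (-11 + 11*(-1/17))*(-⅓) = (-11 - 11/17)*(-⅓) = -198/17*(-⅓) = 66/17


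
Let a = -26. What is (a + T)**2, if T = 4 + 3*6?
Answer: 16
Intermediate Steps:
T = 22 (T = 4 + 18 = 22)
(a + T)**2 = (-26 + 22)**2 = (-4)**2 = 16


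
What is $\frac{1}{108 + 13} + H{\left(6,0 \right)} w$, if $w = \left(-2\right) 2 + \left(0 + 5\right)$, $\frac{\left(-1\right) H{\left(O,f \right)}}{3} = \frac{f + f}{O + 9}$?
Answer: $\frac{1}{121} \approx 0.0082645$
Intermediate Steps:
$H{\left(O,f \right)} = - \frac{6 f}{9 + O}$ ($H{\left(O,f \right)} = - 3 \frac{f + f}{O + 9} = - 3 \frac{2 f}{9 + O} = - \frac{6 f}{9 + O}$)
$w = 1$ ($w = -4 + 5 = 1$)
$\frac{1}{108 + 13} + H{\left(6,0 \right)} w = \frac{1}{108 + 13} + \left(-6\right) 0 \frac{1}{9 + 6} \cdot 1 = \frac{1}{121} + \left(-6\right) 0 \cdot \frac{1}{15} \cdot 1 = \frac{1}{121} + 0 \cdot 1 = \frac{1}{121} + 0 = \frac{1}{121}$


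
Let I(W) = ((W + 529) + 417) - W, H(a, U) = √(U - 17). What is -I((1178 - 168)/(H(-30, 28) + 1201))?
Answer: -946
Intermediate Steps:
H(a, U) = √(-17 + U)
I(W) = 946 (I(W) = ((529 + W) + 417) - W = (946 + W) - W = 946)
-I((1178 - 168)/(H(-30, 28) + 1201)) = -1*946 = -946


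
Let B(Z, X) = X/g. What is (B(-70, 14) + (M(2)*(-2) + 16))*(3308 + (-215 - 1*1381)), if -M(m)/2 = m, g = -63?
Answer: 366368/9 ≈ 40708.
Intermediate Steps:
M(m) = -2*m
B(Z, X) = -X/63 (B(Z, X) = X/(-63) = X*(-1/63) = -X/63)
(B(-70, 14) + (M(2)*(-2) + 16))*(3308 + (-215 - 1*1381)) = (-1/63*14 + (-2*2*(-2) + 16))*(3308 + (-215 - 1*1381)) = (-2/9 + (-4*(-2) + 16))*(3308 + (-215 - 1381)) = (-2/9 + (8 + 16))*(3308 - 1596) = (-2/9 + 24)*1712 = (214/9)*1712 = 366368/9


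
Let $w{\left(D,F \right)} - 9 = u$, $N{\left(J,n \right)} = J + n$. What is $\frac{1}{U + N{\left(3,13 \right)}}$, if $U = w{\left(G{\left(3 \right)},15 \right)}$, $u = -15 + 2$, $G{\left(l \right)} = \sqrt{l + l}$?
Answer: $\frac{1}{12} \approx 0.083333$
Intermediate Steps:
$G{\left(l \right)} = \sqrt{2} \sqrt{l}$ ($G{\left(l \right)} = \sqrt{2 l} = \sqrt{2} \sqrt{l}$)
$u = -13$
$w{\left(D,F \right)} = -4$ ($w{\left(D,F \right)} = 9 - 13 = -4$)
$U = -4$
$\frac{1}{U + N{\left(3,13 \right)}} = \frac{1}{-4 + \left(3 + 13\right)} = \frac{1}{-4 + 16} = \frac{1}{12}$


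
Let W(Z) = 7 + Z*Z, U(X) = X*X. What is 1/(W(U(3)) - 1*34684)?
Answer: -1/34596 ≈ -2.8905e-5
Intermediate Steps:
U(X) = X²
W(Z) = 7 + Z²
1/(W(U(3)) - 1*34684) = 1/((7 + (3²)²) - 1*34684) = 1/((7 + 9²) - 34684) = 1/((7 + 81) - 34684) = 1/(88 - 34684) = 1/(-34596) = -1/34596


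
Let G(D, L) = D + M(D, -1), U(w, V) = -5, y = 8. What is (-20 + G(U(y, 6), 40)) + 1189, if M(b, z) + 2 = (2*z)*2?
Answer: 1158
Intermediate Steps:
M(b, z) = -2 + 4*z (M(b, z) = -2 + (2*z)*2 = -2 + 4*z)
G(D, L) = -6 + D (G(D, L) = D + (-2 + 4*(-1)) = D + (-2 - 4) = D - 6 = -6 + D)
(-20 + G(U(y, 6), 40)) + 1189 = (-20 + (-6 - 5)) + 1189 = (-20 - 11) + 1189 = -31 + 1189 = 1158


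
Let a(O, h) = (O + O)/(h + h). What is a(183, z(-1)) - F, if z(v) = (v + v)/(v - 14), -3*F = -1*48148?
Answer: -88061/6 ≈ -14677.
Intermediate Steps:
F = 48148/3 (F = -(-1)*48148/3 = -⅓*(-48148) = 48148/3 ≈ 16049.)
z(v) = 2*v/(-14 + v) (z(v) = (2*v)/(-14 + v) = 2*v/(-14 + v))
a(O, h) = O/h (a(O, h) = (2*O)/((2*h)) = (2*O)*(1/(2*h)) = O/h)
a(183, z(-1)) - F = 183/((2*(-1)/(-14 - 1))) - 1*48148/3 = 183/((2*(-1)/(-15))) - 48148/3 = 183/((2*(-1)*(-1/15))) - 48148/3 = 183/(2/15) - 48148/3 = 183*(15/2) - 48148/3 = 2745/2 - 48148/3 = -88061/6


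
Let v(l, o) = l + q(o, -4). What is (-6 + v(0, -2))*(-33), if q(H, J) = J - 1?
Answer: 363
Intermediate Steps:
q(H, J) = -1 + J
v(l, o) = -5 + l (v(l, o) = l + (-1 - 4) = l - 5 = -5 + l)
(-6 + v(0, -2))*(-33) = (-6 + (-5 + 0))*(-33) = (-6 - 5)*(-33) = -11*(-33) = 363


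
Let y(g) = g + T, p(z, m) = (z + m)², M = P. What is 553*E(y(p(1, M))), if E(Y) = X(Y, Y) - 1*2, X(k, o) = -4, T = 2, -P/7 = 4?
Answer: -3318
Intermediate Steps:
P = -28 (P = -7*4 = -28)
M = -28
p(z, m) = (m + z)²
y(g) = 2 + g (y(g) = g + 2 = 2 + g)
E(Y) = -6 (E(Y) = -4 - 1*2 = -4 - 2 = -6)
553*E(y(p(1, M))) = 553*(-6) = -3318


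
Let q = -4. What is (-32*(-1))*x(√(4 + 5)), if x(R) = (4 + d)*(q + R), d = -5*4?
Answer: 512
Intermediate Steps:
d = -20
x(R) = 64 - 16*R (x(R) = (4 - 20)*(-4 + R) = -16*(-4 + R) = 64 - 16*R)
(-32*(-1))*x(√(4 + 5)) = (-32*(-1))*(64 - 16*√(4 + 5)) = 32*(64 - 16*√9) = 32*(64 - 16*3) = 32*(64 - 48) = 32*16 = 512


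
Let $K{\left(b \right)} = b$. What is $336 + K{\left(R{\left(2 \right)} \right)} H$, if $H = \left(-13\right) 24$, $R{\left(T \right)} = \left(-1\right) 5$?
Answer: $1896$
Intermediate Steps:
$R{\left(T \right)} = -5$
$H = -312$
$336 + K{\left(R{\left(2 \right)} \right)} H = 336 - -1560 = 336 + 1560 = 1896$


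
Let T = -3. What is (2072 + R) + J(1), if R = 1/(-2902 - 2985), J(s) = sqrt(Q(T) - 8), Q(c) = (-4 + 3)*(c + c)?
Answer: 12197863/5887 + I*sqrt(2) ≈ 2072.0 + 1.4142*I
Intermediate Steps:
Q(c) = -2*c
J(s) = I*sqrt(2) (J(s) = sqrt(-2*(-3) - 8) = sqrt(6 - 8) = sqrt(-2) = I*sqrt(2))
R = -1/5887 (R = 1/(-5887) = -1/5887 ≈ -0.00016987)
(2072 + R) + J(1) = (2072 - 1/5887) + I*sqrt(2) = 12197863/5887 + I*sqrt(2)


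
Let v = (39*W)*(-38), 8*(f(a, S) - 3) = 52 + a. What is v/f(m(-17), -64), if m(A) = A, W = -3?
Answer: 35568/59 ≈ 602.85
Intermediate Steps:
f(a, S) = 19/2 + a/8 (f(a, S) = 3 + (52 + a)/8 = 3 + (13/2 + a/8) = 19/2 + a/8)
v = 4446 (v = (39*(-3))*(-38) = -117*(-38) = 4446)
v/f(m(-17), -64) = 4446/(19/2 + (1/8)*(-17)) = 4446/(19/2 - 17/8) = 4446/(59/8) = 4446*(8/59) = 35568/59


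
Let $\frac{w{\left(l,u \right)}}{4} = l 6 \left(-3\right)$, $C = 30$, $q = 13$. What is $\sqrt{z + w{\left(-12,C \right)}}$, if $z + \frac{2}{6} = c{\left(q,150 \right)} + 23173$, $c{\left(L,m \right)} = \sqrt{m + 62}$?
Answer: $\frac{\sqrt{216330 + 18 \sqrt{53}}}{3} \approx 155.08$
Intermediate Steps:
$c{\left(L,m \right)} = \sqrt{62 + m}$
$w{\left(l,u \right)} = - 72 l$ ($w{\left(l,u \right)} = 4 l 6 \left(-3\right) = 4 \cdot 6 l \left(-3\right) = 4 \left(- 18 l\right) = - 72 l$)
$z = \frac{69518}{3} + 2 \sqrt{53}$ ($z = - \frac{1}{3} + \left(\sqrt{62 + 150} + 23173\right) = - \frac{1}{3} + \left(\sqrt{212} + 23173\right) = - \frac{1}{3} + \left(2 \sqrt{53} + 23173\right) = - \frac{1}{3} + \left(23173 + 2 \sqrt{53}\right) = \frac{69518}{3} + 2 \sqrt{53} \approx 23187.0$)
$\sqrt{z + w{\left(-12,C \right)}} = \sqrt{\left(\frac{69518}{3} + 2 \sqrt{53}\right) - -864} = \sqrt{\left(\frac{69518}{3} + 2 \sqrt{53}\right) + 864} = \sqrt{\frac{72110}{3} + 2 \sqrt{53}}$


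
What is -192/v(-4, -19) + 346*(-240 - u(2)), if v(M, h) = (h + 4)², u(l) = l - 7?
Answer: -6098314/75 ≈ -81311.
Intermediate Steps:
u(l) = -7 + l
v(M, h) = (4 + h)²
-192/v(-4, -19) + 346*(-240 - u(2)) = -192/(4 - 19)² + 346*(-240 - (-7 + 2)) = -192/((-15)²) + 346*(-240 - 1*(-5)) = -192/225 + 346*(-240 + 5) = -192*1/225 + 346*(-235) = -64/75 - 81310 = -6098314/75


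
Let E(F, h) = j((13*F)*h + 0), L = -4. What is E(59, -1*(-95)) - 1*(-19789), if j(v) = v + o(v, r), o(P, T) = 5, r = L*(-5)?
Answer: 92659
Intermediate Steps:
r = 20 (r = -4*(-5) = 20)
j(v) = 5 + v (j(v) = v + 5 = 5 + v)
E(F, h) = 5 + 13*F*h (E(F, h) = 5 + ((13*F)*h + 0) = 5 + (13*F*h + 0) = 5 + 13*F*h)
E(59, -1*(-95)) - 1*(-19789) = (5 + 13*59*(-1*(-95))) - 1*(-19789) = (5 + 13*59*95) + 19789 = (5 + 72865) + 19789 = 72870 + 19789 = 92659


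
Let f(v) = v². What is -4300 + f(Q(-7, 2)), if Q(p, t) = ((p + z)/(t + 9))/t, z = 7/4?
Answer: -33298759/7744 ≈ -4299.9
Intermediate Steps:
z = 7/4 (z = 7*(¼) = 7/4 ≈ 1.7500)
Q(p, t) = (7/4 + p)/(t*(9 + t)) (Q(p, t) = ((p + 7/4)/(t + 9))/t = ((7/4 + p)/(9 + t))/t = (7/4 + p)/(t*(9 + t)))
-4300 + f(Q(-7, 2)) = -4300 + ((7/4 - 7)/(2*(9 + 2)))² = -4300 + ((½)*(-21/4)/11)² = -4300 + ((½)*(1/11)*(-21/4))² = -4300 + (-21/88)² = -4300 + 441/7744 = -33298759/7744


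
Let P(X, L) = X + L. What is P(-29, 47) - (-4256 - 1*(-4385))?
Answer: -111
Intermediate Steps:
P(X, L) = L + X
P(-29, 47) - (-4256 - 1*(-4385)) = (47 - 29) - (-4256 - 1*(-4385)) = 18 - (-4256 + 4385) = 18 - 1*129 = 18 - 129 = -111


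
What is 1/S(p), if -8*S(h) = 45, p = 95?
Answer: -8/45 ≈ -0.17778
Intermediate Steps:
S(h) = -45/8 (S(h) = -⅛*45 = -45/8)
1/S(p) = 1/(-45/8) = -8/45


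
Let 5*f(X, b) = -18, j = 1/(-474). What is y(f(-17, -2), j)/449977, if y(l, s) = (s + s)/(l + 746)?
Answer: -5/395864565888 ≈ -1.2631e-11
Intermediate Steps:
j = -1/474 ≈ -0.0021097
f(X, b) = -18/5 (f(X, b) = (⅕)*(-18) = -18/5)
y(l, s) = 2*s/(746 + l) (y(l, s) = (2*s)/(746 + l) = 2*s/(746 + l))
y(f(-17, -2), j)/449977 = (2*(-1/474)/(746 - 18/5))/449977 = (2*(-1/474)/(3712/5))*(1/449977) = (2*(-1/474)*(5/3712))*(1/449977) = -5/879744*1/449977 = -5/395864565888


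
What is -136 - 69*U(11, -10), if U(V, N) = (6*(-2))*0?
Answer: -136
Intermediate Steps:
U(V, N) = 0 (U(V, N) = -12*0 = 0)
-136 - 69*U(11, -10) = -136 - 69*0 = -136 + 0 = -136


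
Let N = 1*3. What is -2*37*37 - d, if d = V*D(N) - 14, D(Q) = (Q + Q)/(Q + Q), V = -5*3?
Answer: -2709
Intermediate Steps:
V = -15
N = 3
D(Q) = 1 (D(Q) = (2*Q)/((2*Q)) = (2*Q)*(1/(2*Q)) = 1)
d = -29 (d = -15*1 - 14 = -15 - 14 = -29)
-2*37*37 - d = -2*37*37 - 1*(-29) = -74*37 + 29 = -2738 + 29 = -2709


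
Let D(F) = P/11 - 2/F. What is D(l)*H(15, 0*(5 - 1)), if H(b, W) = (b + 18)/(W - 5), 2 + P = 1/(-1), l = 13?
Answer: 183/65 ≈ 2.8154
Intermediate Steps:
P = -3 (P = -2 + 1/(-1) = -2 - 1 = -3)
H(b, W) = (18 + b)/(-5 + W)
D(F) = -3/11 - 2/F
D(l)*H(15, 0*(5 - 1)) = (-3/11 - 2/13)*((18 + 15)/(-5 + 0*(5 - 1))) = (-3/11 - 2*1/13)*(33/(-5 + 0*4)) = (-3/11 - 2/13)*(33/(-5 + 0)) = -61*33/(143*(-5)) = -(-61)*33/715 = -61/143*(-33/5) = 183/65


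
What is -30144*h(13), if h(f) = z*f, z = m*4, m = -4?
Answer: 6269952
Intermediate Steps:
z = -16 (z = -4*4 = -16)
h(f) = -16*f
-30144*h(13) = -30144*(-16*13) = -30144*(-208) = -1*(-6269952) = 6269952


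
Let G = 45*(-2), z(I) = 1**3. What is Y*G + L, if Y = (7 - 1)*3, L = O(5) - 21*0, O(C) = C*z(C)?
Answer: -1615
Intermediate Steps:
z(I) = 1
O(C) = C (O(C) = C*1 = C)
G = -90
L = 5 (L = 5 - 21*0 = 5 + 0 = 5)
Y = 18 (Y = 6*3 = 18)
Y*G + L = 18*(-90) + 5 = -1620 + 5 = -1615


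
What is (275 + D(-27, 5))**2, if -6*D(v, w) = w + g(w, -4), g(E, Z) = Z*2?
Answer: 303601/4 ≈ 75900.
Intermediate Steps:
g(E, Z) = 2*Z
D(v, w) = 4/3 - w/6 (D(v, w) = -(w + 2*(-4))/6 = -(w - 8)/6 = -(-8 + w)/6 = 4/3 - w/6)
(275 + D(-27, 5))**2 = (275 + (4/3 - 1/6*5))**2 = (275 + (4/3 - 5/6))**2 = (275 + 1/2)**2 = (551/2)**2 = 303601/4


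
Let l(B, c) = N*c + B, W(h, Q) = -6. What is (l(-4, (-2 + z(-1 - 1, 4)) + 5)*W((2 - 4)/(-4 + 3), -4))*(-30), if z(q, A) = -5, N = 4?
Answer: -2160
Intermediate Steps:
l(B, c) = B + 4*c (l(B, c) = 4*c + B = B + 4*c)
(l(-4, (-2 + z(-1 - 1, 4)) + 5)*W((2 - 4)/(-4 + 3), -4))*(-30) = ((-4 + 4*((-2 - 5) + 5))*(-6))*(-30) = ((-4 + 4*(-7 + 5))*(-6))*(-30) = ((-4 + 4*(-2))*(-6))*(-30) = ((-4 - 8)*(-6))*(-30) = -12*(-6)*(-30) = 72*(-30) = -2160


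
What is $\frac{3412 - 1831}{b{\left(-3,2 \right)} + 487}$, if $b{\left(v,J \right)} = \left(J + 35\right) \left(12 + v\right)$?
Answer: $\frac{1581}{820} \approx 1.928$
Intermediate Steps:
$b{\left(v,J \right)} = \left(12 + v\right) \left(35 + J\right)$ ($b{\left(v,J \right)} = \left(35 + J\right) \left(12 + v\right) = \left(12 + v\right) \left(35 + J\right)$)
$\frac{3412 - 1831}{b{\left(-3,2 \right)} + 487} = \frac{3412 - 1831}{\left(420 + 12 \cdot 2 + 35 \left(-3\right) + 2 \left(-3\right)\right) + 487} = \frac{1581}{\left(420 + 24 - 105 - 6\right) + 487} = \frac{1581}{333 + 487} = \frac{1581}{820}$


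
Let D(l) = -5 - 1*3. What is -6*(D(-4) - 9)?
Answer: 102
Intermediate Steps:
D(l) = -8 (D(l) = -5 - 3 = -8)
-6*(D(-4) - 9) = -6*(-8 - 9) = -6*(-17) = 102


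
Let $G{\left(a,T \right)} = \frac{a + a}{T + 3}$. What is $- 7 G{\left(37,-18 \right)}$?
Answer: $\frac{518}{15} \approx 34.533$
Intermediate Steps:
$G{\left(a,T \right)} = \frac{2 a}{3 + T}$
$- 7 G{\left(37,-18 \right)} = - 7 \cdot 2 \cdot 37 \frac{1}{3 - 18} = - 7 \cdot 2 \cdot 37 \frac{1}{-15} = - 7 \cdot 2 \cdot 37 \left(- \frac{1}{15}\right) = \left(-7\right) \left(- \frac{74}{15}\right) = \frac{518}{15}$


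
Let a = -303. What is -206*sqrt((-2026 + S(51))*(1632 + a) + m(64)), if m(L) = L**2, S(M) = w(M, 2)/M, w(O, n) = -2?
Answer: -824*I*sqrt(48561214)/17 ≈ -3.3777e+5*I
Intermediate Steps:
S(M) = -2/M
-206*sqrt((-2026 + S(51))*(1632 + a) + m(64)) = -206*sqrt((-2026 - 2/51)*(1632 - 303) + 64**2) = -206*sqrt((-2026 - 2*1/51)*1329 + 4096) = -206*sqrt((-2026 - 2/51)*1329 + 4096) = -206*sqrt(-103328/51*1329 + 4096) = -206*sqrt(-45774304/17 + 4096) = -824*I*sqrt(48561214)/17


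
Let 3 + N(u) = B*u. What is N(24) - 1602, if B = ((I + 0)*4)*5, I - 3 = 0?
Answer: -165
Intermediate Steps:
I = 3 (I = 3 + 0 = 3)
B = 60 (B = ((3 + 0)*4)*5 = (3*4)*5 = 12*5 = 60)
N(u) = -3 + 60*u
N(24) - 1602 = (-3 + 60*24) - 1602 = (-3 + 1440) - 1602 = 1437 - 1602 = -165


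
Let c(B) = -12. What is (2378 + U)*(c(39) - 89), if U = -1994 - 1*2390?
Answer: 202606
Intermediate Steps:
U = -4384 (U = -1994 - 2390 = -4384)
(2378 + U)*(c(39) - 89) = (2378 - 4384)*(-12 - 89) = -2006*(-101) = 202606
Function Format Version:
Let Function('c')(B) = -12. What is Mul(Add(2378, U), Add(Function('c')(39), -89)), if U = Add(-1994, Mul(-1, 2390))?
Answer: 202606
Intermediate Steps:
U = -4384 (U = Add(-1994, -2390) = -4384)
Mul(Add(2378, U), Add(Function('c')(39), -89)) = Mul(Add(2378, -4384), Add(-12, -89)) = Mul(-2006, -101) = 202606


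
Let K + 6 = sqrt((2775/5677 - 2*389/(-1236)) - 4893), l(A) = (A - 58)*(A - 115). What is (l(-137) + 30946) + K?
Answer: 80080 + I*sqrt(60213058524886470)/3508386 ≈ 80080.0 + 69.942*I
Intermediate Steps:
l(A) = (-115 + A)*(-58 + A) (l(A) = (-58 + A)*(-115 + A) = (-115 + A)*(-58 + A))
K = -6 + I*sqrt(60213058524886470)/3508386 (K = -6 + sqrt((2775/5677 - 2*389/(-1236)) - 4893) = -6 + sqrt((2775*(1/5677) - 778*(-1/1236)) - 4893) = -6 + sqrt((2775/5677 + 389/618) - 4893) = -6 + sqrt(3923303/3508386 - 4893) = -6 + sqrt(-17162609395/3508386) = -6 + I*sqrt(60213058524886470)/3508386 ≈ -6.0 + 69.942*I)
(l(-137) + 30946) + K = ((6670 + (-137)**2 - 173*(-137)) + 30946) + (-6 + I*sqrt(60213058524886470)/3508386) = ((6670 + 18769 + 23701) + 30946) + (-6 + I*sqrt(60213058524886470)/3508386) = (49140 + 30946) + (-6 + I*sqrt(60213058524886470)/3508386) = 80086 + (-6 + I*sqrt(60213058524886470)/3508386) = 80080 + I*sqrt(60213058524886470)/3508386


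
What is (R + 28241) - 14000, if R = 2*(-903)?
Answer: 12435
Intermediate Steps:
R = -1806
(R + 28241) - 14000 = (-1806 + 28241) - 14000 = 26435 - 14000 = 12435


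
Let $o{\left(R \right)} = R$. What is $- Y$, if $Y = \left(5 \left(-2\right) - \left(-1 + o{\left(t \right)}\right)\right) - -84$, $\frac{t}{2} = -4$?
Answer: $-83$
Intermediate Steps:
$t = -8$ ($t = 2 \left(-4\right) = -8$)
$Y = 83$ ($Y = \left(5 \left(-2\right) + \left(1 - -8\right)\right) - -84 = \left(-10 + \left(1 + 8\right)\right) + 84 = \left(-10 + 9\right) + 84 = -1 + 84 = 83$)
$- Y = \left(-1\right) 83 = -83$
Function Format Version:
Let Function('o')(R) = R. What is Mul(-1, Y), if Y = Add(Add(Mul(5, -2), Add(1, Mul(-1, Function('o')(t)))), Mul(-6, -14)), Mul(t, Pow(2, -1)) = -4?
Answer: -83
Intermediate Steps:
t = -8 (t = Mul(2, -4) = -8)
Y = 83 (Y = Add(Add(Mul(5, -2), Add(1, Mul(-1, -8))), Mul(-6, -14)) = Add(Add(-10, Add(1, 8)), 84) = Add(Add(-10, 9), 84) = Add(-1, 84) = 83)
Mul(-1, Y) = Mul(-1, 83) = -83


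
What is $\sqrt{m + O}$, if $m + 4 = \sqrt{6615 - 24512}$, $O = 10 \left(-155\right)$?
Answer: $\sqrt{-1554 + i \sqrt{17897}} \approx 1.6952 + 39.457 i$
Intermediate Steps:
$O = -1550$
$m = -4 + i \sqrt{17897}$ ($m = -4 + \sqrt{6615 - 24512} = -4 + \sqrt{-17897} = -4 + i \sqrt{17897} \approx -4.0 + 133.78 i$)
$\sqrt{m + O} = \sqrt{\left(-4 + i \sqrt{17897}\right) - 1550} = \sqrt{-1554 + i \sqrt{17897}}$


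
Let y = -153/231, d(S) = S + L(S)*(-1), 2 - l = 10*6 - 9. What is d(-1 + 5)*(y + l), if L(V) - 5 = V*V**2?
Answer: 248560/77 ≈ 3228.1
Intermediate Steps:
L(V) = 5 + V**3 (L(V) = 5 + V*V**2 = 5 + V**3)
l = -49 (l = 2 - (10*6 - 9) = 2 - (60 - 9) = 2 - 1*51 = 2 - 51 = -49)
d(S) = -5 + S - S**3 (d(S) = S + (5 + S**3)*(-1) = S + (-5 - S**3) = -5 + S - S**3)
y = -51/77 (y = -153*1/231 = -51/77 ≈ -0.66234)
d(-1 + 5)*(y + l) = (-5 + (-1 + 5) - (-1 + 5)**3)*(-51/77 - 49) = (-5 + 4 - 1*4**3)*(-3824/77) = (-5 + 4 - 1*64)*(-3824/77) = (-5 + 4 - 64)*(-3824/77) = -65*(-3824/77) = 248560/77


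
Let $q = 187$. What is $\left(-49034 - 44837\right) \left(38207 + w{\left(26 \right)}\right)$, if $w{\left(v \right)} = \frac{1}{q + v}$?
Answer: $- \frac{763930834132}{213} \approx -3.5865 \cdot 10^{9}$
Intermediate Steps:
$w{\left(v \right)} = \frac{1}{187 + v}$
$\left(-49034 - 44837\right) \left(38207 + w{\left(26 \right)}\right) = \left(-49034 - 44837\right) \left(38207 + \frac{1}{187 + 26}\right) = - 93871 \left(38207 + \frac{1}{213}\right) = \left(-93871\right) \frac{8138092}{213} = - \frac{763930834132}{213}$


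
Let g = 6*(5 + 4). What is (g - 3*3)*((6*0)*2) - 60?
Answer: -60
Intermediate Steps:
g = 54 (g = 6*9 = 54)
(g - 3*3)*((6*0)*2) - 60 = (54 - 3*3)*((6*0)*2) - 60 = (54 - 9)*(0*2) - 60 = 45*0 - 60 = 0 - 60 = -60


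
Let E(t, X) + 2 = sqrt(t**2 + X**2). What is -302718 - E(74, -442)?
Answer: -302716 - 2*sqrt(50210) ≈ -3.0316e+5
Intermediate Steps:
E(t, X) = -2 + sqrt(X**2 + t**2) (E(t, X) = -2 + sqrt(t**2 + X**2) = -2 + sqrt(X**2 + t**2))
-302718 - E(74, -442) = -302718 - (-2 + sqrt((-442)**2 + 74**2)) = -302718 - (-2 + sqrt(195364 + 5476)) = -302718 - (-2 + sqrt(200840)) = -302718 - (-2 + 2*sqrt(50210)) = -302718 + (2 - 2*sqrt(50210)) = -302716 - 2*sqrt(50210)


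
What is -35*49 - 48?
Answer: -1763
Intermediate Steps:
-35*49 - 48 = -1715 - 48 = -1763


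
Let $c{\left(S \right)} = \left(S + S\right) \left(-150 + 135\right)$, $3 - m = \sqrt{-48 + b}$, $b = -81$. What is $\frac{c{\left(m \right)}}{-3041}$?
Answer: $\frac{90}{3041} - \frac{30 i \sqrt{129}}{3041} \approx 0.029596 - 0.11205 i$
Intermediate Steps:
$m = 3 - i \sqrt{129}$ ($m = 3 - \sqrt{-48 - 81} = 3 - \sqrt{-129} = 3 - i \sqrt{129} \approx 3.0 - 11.358 i$)
$c{\left(S \right)} = - 30 S$ ($c{\left(S \right)} = 2 S \left(-15\right) = - 30 S$)
$\frac{c{\left(m \right)}}{-3041} = \frac{\left(-30\right) \left(3 - i \sqrt{129}\right)}{-3041} = \left(-90 + 30 i \sqrt{129}\right) \left(- \frac{1}{3041}\right) = \frac{90}{3041} - \frac{30 i \sqrt{129}}{3041}$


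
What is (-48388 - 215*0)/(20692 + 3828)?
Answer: -12097/6130 ≈ -1.9734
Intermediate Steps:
(-48388 - 215*0)/(20692 + 3828) = (-48388 + 0)/24520 = -48388*1/24520 = -12097/6130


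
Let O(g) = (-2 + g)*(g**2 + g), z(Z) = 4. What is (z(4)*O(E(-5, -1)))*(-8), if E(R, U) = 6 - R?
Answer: -38016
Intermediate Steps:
O(g) = (-2 + g)*(g + g**2)
(z(4)*O(E(-5, -1)))*(-8) = (4*((6 - 1*(-5))*(-2 + (6 - 1*(-5))**2 - (6 - 1*(-5)))))*(-8) = (4*((6 + 5)*(-2 + (6 + 5)**2 - (6 + 5))))*(-8) = (4*(11*(-2 + 11**2 - 1*11)))*(-8) = (4*(11*(-2 + 121 - 11)))*(-8) = (4*(11*108))*(-8) = (4*1188)*(-8) = 4752*(-8) = -38016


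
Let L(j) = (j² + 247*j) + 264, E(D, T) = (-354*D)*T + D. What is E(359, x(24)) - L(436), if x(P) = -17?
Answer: 1862769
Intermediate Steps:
E(D, T) = D - 354*D*T (E(D, T) = -354*D*T + D = D - 354*D*T)
L(j) = 264 + j² + 247*j
E(359, x(24)) - L(436) = 359*(1 - 354*(-17)) - (264 + 436² + 247*436) = 359*(1 + 6018) - (264 + 190096 + 107692) = 359*6019 - 1*298052 = 2160821 - 298052 = 1862769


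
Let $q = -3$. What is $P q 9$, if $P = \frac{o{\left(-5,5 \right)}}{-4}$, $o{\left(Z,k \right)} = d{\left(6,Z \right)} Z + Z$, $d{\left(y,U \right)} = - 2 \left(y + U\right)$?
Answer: $\frac{135}{4} \approx 33.75$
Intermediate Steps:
$d{\left(y,U \right)} = - 2 U - 2 y$ ($d{\left(y,U \right)} = - 2 \left(U + y\right) = - 2 U - 2 y$)
$o{\left(Z,k \right)} = Z + Z \left(-12 - 2 Z\right)$ ($o{\left(Z,k \right)} = \left(- 2 Z - 12\right) Z + Z = \left(-12 - 2 Z\right) Z + Z = Z \left(-12 - 2 Z\right) + Z = Z + Z \left(-12 - 2 Z\right)$)
$P = - \frac{5}{4}$ ($P = \frac{\left(-1\right) \left(-5\right) \left(11 + 2 \left(-5\right)\right)}{-4} = \left(-1\right) \left(-5\right) \left(11 - 10\right) \left(- \frac{1}{4}\right) = \left(-1\right) \left(-5\right) 1 \left(- \frac{1}{4}\right) = 5 \left(- \frac{1}{4}\right) = - \frac{5}{4} \approx -1.25$)
$P q 9 = - \frac{5 \left(\left(-3\right) 9\right)}{4} = \left(- \frac{5}{4}\right) \left(-27\right) = \frac{135}{4}$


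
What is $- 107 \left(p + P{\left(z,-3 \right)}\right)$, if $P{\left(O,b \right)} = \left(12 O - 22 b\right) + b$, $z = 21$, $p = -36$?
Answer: $-29853$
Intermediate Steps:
$P{\left(O,b \right)} = - 21 b + 12 O$ ($P{\left(O,b \right)} = \left(- 22 b + 12 O\right) + b = - 21 b + 12 O$)
$- 107 \left(p + P{\left(z,-3 \right)}\right) = - 107 \left(-36 + \left(\left(-21\right) \left(-3\right) + 12 \cdot 21\right)\right) = - 107 \left(-36 + \left(63 + 252\right)\right) = - 107 \left(-36 + 315\right) = \left(-107\right) 279 = -29853$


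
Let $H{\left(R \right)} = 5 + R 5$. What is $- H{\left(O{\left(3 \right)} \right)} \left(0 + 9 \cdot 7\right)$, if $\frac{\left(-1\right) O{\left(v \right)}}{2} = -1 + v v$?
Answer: $4725$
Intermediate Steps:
$O{\left(v \right)} = 2 - 2 v^{2}$ ($O{\left(v \right)} = - 2 \left(-1 + v v\right) = - 2 \left(-1 + v^{2}\right) = 2 - 2 v^{2}$)
$H{\left(R \right)} = 5 + 5 R$
$- H{\left(O{\left(3 \right)} \right)} \left(0 + 9 \cdot 7\right) = - \left(5 + 5 \left(2 - 2 \cdot 3^{2}\right)\right) \left(0 + 9 \cdot 7\right) = - \left(5 + 5 \left(2 - 18\right)\right) \left(0 + 63\right) = - \left(5 + 5 \left(2 - 18\right)\right) 63 = - \left(5 + 5 \left(-16\right)\right) 63 = - \left(5 - 80\right) 63 = - \left(-75\right) 63 = \left(-1\right) \left(-4725\right) = 4725$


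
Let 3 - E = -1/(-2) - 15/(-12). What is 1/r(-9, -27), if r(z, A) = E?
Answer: 4/5 ≈ 0.80000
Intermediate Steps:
E = 5/4 (E = 3 - (-1/(-2) - 15/(-12)) = 3 - (-1*(-1/2) - 15*(-1/12)) = 3 - (1/2 + 5/4) = 3 - 1*7/4 = 3 - 7/4 = 5/4 ≈ 1.2500)
r(z, A) = 5/4
1/r(-9, -27) = 1/(5/4) = 4/5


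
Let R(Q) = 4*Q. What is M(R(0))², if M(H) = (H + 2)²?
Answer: 16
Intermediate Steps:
M(H) = (2 + H)²
M(R(0))² = ((2 + 4*0)²)² = ((2 + 0)²)² = (2²)² = 4² = 16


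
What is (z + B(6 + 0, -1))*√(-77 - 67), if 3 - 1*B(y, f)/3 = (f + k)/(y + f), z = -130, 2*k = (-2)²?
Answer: -7296*I/5 ≈ -1459.2*I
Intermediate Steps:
k = 2 (k = (½)*(-2)² = (½)*4 = 2)
B(y, f) = 9 - 3*(2 + f)/(f + y) (B(y, f) = 9 - 3*(f + 2)/(y + f) = 9 - 3*(2 + f)/(f + y))
(z + B(6 + 0, -1))*√(-77 - 67) = (-130 + 3*(-2 + 2*(-1) + 3*(6 + 0))/(-1 + (6 + 0)))*√(-77 - 67) = (-130 + 3*(-2 - 2 + 3*6)/(-1 + 6))*√(-144) = (-130 + 3*(-2 - 2 + 18)/5)*(12*I) = (-130 + 3*(⅕)*14)*(12*I) = (-130 + 42/5)*(12*I) = -7296*I/5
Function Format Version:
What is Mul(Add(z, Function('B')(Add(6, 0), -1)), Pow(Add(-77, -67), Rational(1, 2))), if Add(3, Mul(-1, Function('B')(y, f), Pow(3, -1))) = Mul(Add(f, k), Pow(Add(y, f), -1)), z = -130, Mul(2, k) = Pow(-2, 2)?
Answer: Mul(Rational(-7296, 5), I) ≈ Mul(-1459.2, I)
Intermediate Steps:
k = 2 (k = Mul(Rational(1, 2), Pow(-2, 2)) = Mul(Rational(1, 2), 4) = 2)
Function('B')(y, f) = Add(9, Mul(-3, Pow(Add(f, y), -1), Add(2, f))) (Function('B')(y, f) = Add(9, Mul(-3, Mul(Add(f, 2), Pow(Add(y, f), -1)))) = Add(9, Mul(-3, Mul(Add(2, f), Pow(Add(f, y), -1)))) = Add(9, Mul(-3, Mul(Pow(Add(f, y), -1), Add(2, f)))) = Add(9, Mul(-3, Pow(Add(f, y), -1), Add(2, f))))
Mul(Add(z, Function('B')(Add(6, 0), -1)), Pow(Add(-77, -67), Rational(1, 2))) = Mul(Add(-130, Mul(3, Pow(Add(-1, Add(6, 0)), -1), Add(-2, Mul(2, -1), Mul(3, Add(6, 0))))), Pow(Add(-77, -67), Rational(1, 2))) = Mul(Add(-130, Mul(3, Pow(Add(-1, 6), -1), Add(-2, -2, Mul(3, 6)))), Pow(-144, Rational(1, 2))) = Mul(Add(-130, Mul(3, Pow(5, -1), Add(-2, -2, 18))), Mul(12, I)) = Mul(Add(-130, Mul(3, Rational(1, 5), 14)), Mul(12, I)) = Mul(Add(-130, Rational(42, 5)), Mul(12, I)) = Mul(Rational(-608, 5), Mul(12, I)) = Mul(Rational(-7296, 5), I)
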